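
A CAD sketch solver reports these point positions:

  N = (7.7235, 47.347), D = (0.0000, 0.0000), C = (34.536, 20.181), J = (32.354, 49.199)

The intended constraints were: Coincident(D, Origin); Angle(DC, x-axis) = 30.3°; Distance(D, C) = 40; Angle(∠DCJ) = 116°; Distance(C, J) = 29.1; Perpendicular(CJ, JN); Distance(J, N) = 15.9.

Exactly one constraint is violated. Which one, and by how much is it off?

Distance(J, N) = 15.9 — off by 8.80.

D = (0.00, 0.00) ✓; DC at 30.30° ✓; |DC| = 40.00 ✓; ∠DCJ = 116.0° ✓; |CJ| = 29.10 ✓; ∠(CJ, JN) = 90.00° ✓; |JN| = 24.70 ✗.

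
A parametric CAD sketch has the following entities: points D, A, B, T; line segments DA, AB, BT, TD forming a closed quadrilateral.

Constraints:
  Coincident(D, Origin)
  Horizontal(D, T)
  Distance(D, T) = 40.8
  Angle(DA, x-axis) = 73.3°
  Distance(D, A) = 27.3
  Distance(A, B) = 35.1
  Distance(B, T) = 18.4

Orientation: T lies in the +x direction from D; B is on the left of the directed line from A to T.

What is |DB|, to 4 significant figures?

45.90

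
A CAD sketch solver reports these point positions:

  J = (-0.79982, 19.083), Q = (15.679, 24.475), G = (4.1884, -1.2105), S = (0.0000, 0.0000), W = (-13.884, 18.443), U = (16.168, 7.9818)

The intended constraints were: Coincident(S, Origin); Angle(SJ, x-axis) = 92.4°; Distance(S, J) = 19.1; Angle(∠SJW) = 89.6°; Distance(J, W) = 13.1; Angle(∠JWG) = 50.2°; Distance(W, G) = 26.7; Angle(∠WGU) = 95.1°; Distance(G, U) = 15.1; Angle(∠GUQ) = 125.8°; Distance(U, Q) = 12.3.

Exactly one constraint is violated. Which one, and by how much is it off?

Distance(U, Q) = 12.3 — off by 4.20.

S = (0.00, 0.00) ✓; SJ at 92.40° ✓; |SJ| = 19.10 ✓; ∠SJW = 89.60° ✓; |JW| = 13.10 ✓; ∠JWG = 50.20° ✓; |WG| = 26.70 ✓; ∠WGU = 95.10° ✓; |GU| = 15.10 ✓; ∠GUQ = 125.8° ✓; |UQ| = 16.50 ✗.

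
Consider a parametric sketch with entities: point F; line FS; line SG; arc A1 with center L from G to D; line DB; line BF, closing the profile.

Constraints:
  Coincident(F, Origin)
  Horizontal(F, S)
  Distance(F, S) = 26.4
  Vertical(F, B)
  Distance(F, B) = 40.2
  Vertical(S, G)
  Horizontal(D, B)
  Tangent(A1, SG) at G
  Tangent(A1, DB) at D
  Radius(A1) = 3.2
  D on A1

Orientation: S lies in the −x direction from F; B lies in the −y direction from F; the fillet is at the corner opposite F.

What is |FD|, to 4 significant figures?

46.41

F is at the origin; F and S share the same y with |FS| = 26.4 and S on the −x side, so S = (-26.40, 0.000). F and B share the same x with |FB| = 40.2 and B on the −y side, so B = (0.000, -40.20). The virtual corner opposite F is at (-26.40, -40.20). Tangency of A1 to SG means the radius LG is perpendicular to SG and the tangent condition forces LD to be normal to DB, with radius 3.2, so the center L sits 3.2 in from both sides at L = (-23.20, -37.00). That places the tangent points at G = (-26.40, -37.00) on SG and D = (-23.20, -40.20) on DB. Then |FD| = |D − F| = 46.41.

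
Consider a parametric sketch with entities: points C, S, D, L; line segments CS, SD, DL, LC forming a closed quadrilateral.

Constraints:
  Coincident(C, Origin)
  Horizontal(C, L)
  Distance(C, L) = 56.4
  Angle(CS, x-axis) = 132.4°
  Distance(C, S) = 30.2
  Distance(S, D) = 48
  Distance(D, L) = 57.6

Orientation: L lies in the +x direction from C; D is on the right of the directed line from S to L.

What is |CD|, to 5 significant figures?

20.112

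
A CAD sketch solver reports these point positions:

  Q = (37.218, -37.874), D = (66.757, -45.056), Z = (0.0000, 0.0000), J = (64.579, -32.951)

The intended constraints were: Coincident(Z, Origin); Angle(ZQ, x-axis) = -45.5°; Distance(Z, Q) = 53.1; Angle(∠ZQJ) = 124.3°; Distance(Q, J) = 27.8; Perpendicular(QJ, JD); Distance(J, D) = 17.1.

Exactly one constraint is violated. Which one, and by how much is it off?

Distance(J, D) = 17.1 — off by 4.80.

Z = (0.00, 0.00) ✓; ZQ at -45.50° ✓; |ZQ| = 53.10 ✓; ∠ZQJ = 124.3° ✓; |QJ| = 27.80 ✓; ∠(QJ, JD) = 90.00° ✓; |JD| = 12.30 ✗.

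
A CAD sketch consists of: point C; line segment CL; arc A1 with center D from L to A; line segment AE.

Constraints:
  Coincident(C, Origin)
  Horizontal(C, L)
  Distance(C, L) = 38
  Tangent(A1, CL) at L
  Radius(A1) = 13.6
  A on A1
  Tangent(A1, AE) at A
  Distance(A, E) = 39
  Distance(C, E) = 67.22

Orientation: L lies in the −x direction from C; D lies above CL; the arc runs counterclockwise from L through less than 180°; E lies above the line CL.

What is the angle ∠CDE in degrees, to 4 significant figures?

110.8°

C is at the origin; CL is horizontal with |CL| = 38.0 and L on the −x side, so L = (-38.00, 0.000). The tangent condition forces DL to be normal to CL, so D = L + (0, 13.6) = (-38.00, 13.60). Since DA ⟂ AE (tangency), |DE| = √(13.6² + 39.0²) = 41.30 regardless of where A sits on A1. So E lies on both circle(C, 67.22) and circle(D, 41.30); the above-CL intersection is E = (-38.79, 54.90). A is the foot of the tangent from E: A = (-25.25, 18.32).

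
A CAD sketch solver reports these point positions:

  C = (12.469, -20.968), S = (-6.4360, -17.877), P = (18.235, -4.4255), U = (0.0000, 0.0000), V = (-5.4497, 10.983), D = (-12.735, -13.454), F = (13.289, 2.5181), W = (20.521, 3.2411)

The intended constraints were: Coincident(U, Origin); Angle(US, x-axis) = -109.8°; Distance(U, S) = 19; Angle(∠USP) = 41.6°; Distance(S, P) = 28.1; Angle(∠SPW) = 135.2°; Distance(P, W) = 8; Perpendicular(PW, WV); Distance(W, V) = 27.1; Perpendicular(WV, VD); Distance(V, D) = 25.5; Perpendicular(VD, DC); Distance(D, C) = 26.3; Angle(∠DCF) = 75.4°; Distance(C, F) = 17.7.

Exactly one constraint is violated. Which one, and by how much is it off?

Distance(C, F) = 17.7 — off by 5.80.

U = (0.00, 0.00) ✓; US at -109.8° ✓; |US| = 19.00 ✓; ∠USP = 41.60° ✓; |SP| = 28.10 ✓; ∠SPW = 135.2° ✓; |PW| = 8.000 ✓; ∠(PW, WV) = 90.00° ✓; |WV| = 27.10 ✓; ∠(WV, VD) = 90.00° ✓; |VD| = 25.50 ✓; ∠(VD, DC) = 90.00° ✓; |DC| = 26.30 ✓; ∠DCF = 75.40° ✓; |CF| = 23.50 ✗.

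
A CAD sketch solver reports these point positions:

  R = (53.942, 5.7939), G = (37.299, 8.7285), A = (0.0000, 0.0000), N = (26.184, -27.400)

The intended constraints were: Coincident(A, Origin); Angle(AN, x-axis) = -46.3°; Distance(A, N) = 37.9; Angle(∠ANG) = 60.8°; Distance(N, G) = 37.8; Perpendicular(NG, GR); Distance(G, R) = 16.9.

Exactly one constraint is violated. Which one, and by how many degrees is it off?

Perpendicular(NG, GR) — off by 7.10°.

A = (0.00, 0.00) ✓; AN at -46.30° ✓; |AN| = 37.90 ✓; ∠ANG = 60.80° ✓; |NG| = 37.80 ✓; ∠(NG, GR) = 82.90° ✗; |GR| = 16.90 ✓.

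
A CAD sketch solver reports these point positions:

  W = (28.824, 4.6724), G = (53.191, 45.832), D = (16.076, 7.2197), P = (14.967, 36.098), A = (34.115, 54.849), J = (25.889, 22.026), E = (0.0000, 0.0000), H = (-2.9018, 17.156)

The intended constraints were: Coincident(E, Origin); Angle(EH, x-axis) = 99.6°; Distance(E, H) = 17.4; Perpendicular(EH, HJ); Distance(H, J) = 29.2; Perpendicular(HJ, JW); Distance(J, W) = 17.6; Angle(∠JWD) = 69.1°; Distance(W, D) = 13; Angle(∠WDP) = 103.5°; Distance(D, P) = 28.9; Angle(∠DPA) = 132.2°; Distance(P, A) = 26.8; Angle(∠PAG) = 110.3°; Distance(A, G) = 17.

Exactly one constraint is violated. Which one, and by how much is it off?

Distance(A, G) = 17 — off by 4.10.

E = (0.00, 0.00) ✓; EH at 99.60° ✓; |EH| = 17.40 ✓; ∠(EH, HJ) = 90.00° ✓; |HJ| = 29.20 ✓; ∠(HJ, JW) = 90.00° ✓; |JW| = 17.60 ✓; ∠JWD = 69.10° ✓; |WD| = 13.00 ✓; ∠WDP = 103.5° ✓; |DP| = 28.90 ✓; ∠DPA = 132.2° ✓; |PA| = 26.80 ✓; ∠PAG = 110.3° ✓; |AG| = 21.10 ✗.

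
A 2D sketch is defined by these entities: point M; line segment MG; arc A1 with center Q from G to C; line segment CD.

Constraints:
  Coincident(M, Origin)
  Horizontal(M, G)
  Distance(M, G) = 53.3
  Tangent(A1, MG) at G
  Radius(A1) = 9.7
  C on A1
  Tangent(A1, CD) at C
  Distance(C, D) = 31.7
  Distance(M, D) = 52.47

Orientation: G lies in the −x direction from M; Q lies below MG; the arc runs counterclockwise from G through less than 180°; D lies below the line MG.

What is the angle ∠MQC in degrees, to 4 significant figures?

142.1°

Checks: M = (0.00, 0.00) ✓; |MG| = 53.30 ✓; |QC| = 9.700 ✓; ∠(QC, CD) = 90.00° ✓; |CD| = 31.70 ✓; |MD| = 52.47 ✓.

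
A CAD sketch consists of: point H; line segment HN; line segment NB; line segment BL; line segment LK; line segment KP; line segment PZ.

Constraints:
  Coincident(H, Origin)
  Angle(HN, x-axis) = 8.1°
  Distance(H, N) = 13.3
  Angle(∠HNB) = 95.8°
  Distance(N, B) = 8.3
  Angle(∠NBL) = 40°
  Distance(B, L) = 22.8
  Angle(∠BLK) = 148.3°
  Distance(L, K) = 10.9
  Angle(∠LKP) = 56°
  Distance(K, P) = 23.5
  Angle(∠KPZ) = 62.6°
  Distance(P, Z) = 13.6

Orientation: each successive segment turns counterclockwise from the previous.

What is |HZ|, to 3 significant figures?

7.31

∠LKP = 56.0° gives KP at 28.0° from the x-axis; with |KP| = 23.5, P = (18.5, -7.68). ∠KPZ = 62.6° gives PZ at 145° from the x-axis; with |PZ| = 13.6, Z = (7.31, 0.0424). Then |HZ| = |Z − H| = 7.31.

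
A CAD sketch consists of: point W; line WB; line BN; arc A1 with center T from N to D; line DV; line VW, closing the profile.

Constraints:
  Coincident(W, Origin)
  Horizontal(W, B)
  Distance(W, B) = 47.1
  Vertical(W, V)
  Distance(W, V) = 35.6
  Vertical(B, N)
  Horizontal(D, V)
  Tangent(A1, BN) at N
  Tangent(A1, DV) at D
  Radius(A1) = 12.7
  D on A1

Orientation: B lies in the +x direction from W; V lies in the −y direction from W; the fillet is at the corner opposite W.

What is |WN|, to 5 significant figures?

52.372

W is at the origin; WB is horizontal with |WB| = 47.1 and B on the +x side, so B = (47.100, 0.0000). WV is vertical with |WV| = 35.6 and V on the −y side, so V = (0.0000, -35.600). The virtual corner opposite W is at (47.100, -35.600). The tangent condition forces TN to be normal to BN and since A1 is tangent to DV there, TD ⟂ DV, with radius 12.7, so the center T sits 12.7 in from both sides at T = (34.400, -22.900). That places the tangent points at N = (47.100, -22.900) on BN and D = (34.400, -35.600) on DV. Then |WN| = |N − W| = 52.372.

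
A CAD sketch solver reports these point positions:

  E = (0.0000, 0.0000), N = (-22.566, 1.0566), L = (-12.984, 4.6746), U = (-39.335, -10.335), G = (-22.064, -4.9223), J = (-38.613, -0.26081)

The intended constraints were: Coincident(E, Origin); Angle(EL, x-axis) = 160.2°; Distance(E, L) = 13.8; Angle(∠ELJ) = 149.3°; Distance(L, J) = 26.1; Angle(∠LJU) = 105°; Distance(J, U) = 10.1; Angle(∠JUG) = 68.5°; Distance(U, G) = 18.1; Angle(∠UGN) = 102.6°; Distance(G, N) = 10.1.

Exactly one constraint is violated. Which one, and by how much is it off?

Distance(G, N) = 10.1 — off by 4.10.

E = (0.00, 0.00) ✓; EL at 160.2° ✓; |EL| = 13.80 ✓; ∠ELJ = 149.3° ✓; |LJ| = 26.10 ✓; ∠LJU = 105.0° ✓; |JU| = 10.10 ✓; ∠JUG = 68.50° ✓; |UG| = 18.10 ✓; ∠UGN = 102.6° ✓; |GN| = 6.000 ✗.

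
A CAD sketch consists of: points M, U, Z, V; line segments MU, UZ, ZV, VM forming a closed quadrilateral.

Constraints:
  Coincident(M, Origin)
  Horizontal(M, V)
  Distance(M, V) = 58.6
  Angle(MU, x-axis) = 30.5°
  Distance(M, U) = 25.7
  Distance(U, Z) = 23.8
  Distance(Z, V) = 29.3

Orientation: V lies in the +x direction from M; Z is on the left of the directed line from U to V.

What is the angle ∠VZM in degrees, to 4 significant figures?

92.48°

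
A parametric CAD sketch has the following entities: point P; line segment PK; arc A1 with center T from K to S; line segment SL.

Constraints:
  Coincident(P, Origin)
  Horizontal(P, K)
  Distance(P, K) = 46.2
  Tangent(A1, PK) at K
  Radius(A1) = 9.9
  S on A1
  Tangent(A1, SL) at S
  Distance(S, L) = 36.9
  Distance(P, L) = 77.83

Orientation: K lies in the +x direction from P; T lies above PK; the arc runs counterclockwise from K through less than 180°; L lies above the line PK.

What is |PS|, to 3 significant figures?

56.3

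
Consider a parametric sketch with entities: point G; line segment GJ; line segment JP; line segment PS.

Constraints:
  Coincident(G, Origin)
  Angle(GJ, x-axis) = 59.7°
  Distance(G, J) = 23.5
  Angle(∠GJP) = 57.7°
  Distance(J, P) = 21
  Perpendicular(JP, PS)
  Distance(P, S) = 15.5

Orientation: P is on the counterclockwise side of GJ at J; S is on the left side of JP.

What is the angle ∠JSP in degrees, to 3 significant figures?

53.6°

∠GJP = 57.7°, so JP runs at 59.7° + (180° − 57.7°) = 182° from the x-axis; with |JP| = 21.0, P = J + 21.0·(cos 182°, sin 182°) = (-9.13, 19.6). JP ⟂ PS; with |PS| = 15.5 on the left of JP, S = P + 15.5·(0.0349, -0.999) = (-8.59, 4.07). Then cos ∠JSP = SJ·SP / (|SJ||SP|), giving 53.6°.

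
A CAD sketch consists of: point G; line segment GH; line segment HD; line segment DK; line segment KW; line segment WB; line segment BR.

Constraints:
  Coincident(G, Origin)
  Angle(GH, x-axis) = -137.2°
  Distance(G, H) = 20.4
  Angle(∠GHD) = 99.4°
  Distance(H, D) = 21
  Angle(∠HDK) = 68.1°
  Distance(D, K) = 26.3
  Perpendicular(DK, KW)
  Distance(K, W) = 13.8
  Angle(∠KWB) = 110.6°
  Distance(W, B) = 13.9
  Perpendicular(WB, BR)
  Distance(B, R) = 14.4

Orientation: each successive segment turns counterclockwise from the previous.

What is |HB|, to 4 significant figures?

5.513

G is at the origin; GH runs at -137.2° with length 20.4, so H = (-14.97, -13.86). ∠GHD = 99.4° gives HD at -56.60° from the x-axis; with |HD| = 21.0, D = (-3.408, -31.39). ∠HDK = 68.1° gives DK at 55.30° from the x-axis; with |DK| = 26.3, K = (11.56, -9.770). The perpendicularity gives KW at right angles to DK, so KW runs at 145.3°; with |KW| = 13.8, W = (0.2185, -1.914). ∠KWB = 110.6° gives WB at -145.3° from the x-axis; with |WB| = 13.9, B = (-11.21, -9.827). Then |HB| = |B − H| = 5.513.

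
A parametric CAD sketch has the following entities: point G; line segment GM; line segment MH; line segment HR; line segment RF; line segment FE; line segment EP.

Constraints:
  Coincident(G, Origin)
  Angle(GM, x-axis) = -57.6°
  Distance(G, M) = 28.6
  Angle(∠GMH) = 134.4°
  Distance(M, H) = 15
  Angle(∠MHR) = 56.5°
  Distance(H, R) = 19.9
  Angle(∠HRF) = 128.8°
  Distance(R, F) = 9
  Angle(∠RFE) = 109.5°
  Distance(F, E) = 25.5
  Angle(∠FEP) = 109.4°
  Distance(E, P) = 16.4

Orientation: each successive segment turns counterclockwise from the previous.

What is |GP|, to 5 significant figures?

40.903

G is at the origin; GM runs at -57.6° with length 28.6, so M = (15.325, -24.148). ∠GMH = 134.4° gives MH at -12.000° from the x-axis; with |MH| = 15.0, H = (29.997, -27.266). ∠MHR = 56.5° gives HR at 111.50° from the x-axis; with |HR| = 19.9, R = (22.703, -8.7511). ∠HRF = 128.8° gives RF at 162.70° from the x-axis; with |RF| = 9.0, F = (14.111, -6.0748). ∠RFE = 109.5° gives FE at -126.80° from the x-axis; with |FE| = 25.5, E = (-1.1645, -26.493). ∠FEP = 109.4° gives EP at -56.200° from the x-axis; with |EP| = 16.4, P = (7.9588, -40.122). Then |GP| = |P − G| = 40.903.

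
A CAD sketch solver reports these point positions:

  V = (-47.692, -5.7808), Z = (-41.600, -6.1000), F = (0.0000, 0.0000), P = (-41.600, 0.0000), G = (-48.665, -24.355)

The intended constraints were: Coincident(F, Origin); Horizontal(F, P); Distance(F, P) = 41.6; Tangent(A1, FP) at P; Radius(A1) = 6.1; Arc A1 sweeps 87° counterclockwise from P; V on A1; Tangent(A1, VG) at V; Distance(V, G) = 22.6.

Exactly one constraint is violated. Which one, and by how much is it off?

Distance(V, G) = 22.6 — off by 4.00.

F = (0.00, 0.00) ✓; F.y = 0.00, P.y = 0.00 ✓; |FP| = 41.60 ✓; ∠(ZP, PF) = 90.00° ✓; |ZP| = 6.100 ✓; bearing(Z→V) − bearing(Z→P) = 87.00° ✓; |ZV| = 6.100 ✓; ∠(ZV, VG) = 90.00° ✓; |VG| = 18.60 ✗.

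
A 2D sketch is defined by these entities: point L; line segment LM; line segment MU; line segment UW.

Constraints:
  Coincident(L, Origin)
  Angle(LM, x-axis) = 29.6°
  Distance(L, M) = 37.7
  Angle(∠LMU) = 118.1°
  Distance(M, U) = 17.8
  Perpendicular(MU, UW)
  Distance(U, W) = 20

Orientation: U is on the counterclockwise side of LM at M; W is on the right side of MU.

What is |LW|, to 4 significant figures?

64.04

L is at the origin; LM runs at 29.6° with length 37.7, so M = 37.7·(cos 29.6°, sin 29.6°) = (32.78, 18.62). ∠LMU = 118.1°, so MU runs at 29.6° + (180° − 118.1°) = 91.50° from the x-axis; with |MU| = 17.8, U = M + 17.8·(cos 91.50°, sin 91.50°) = (32.31, 36.42). MU is perpendicular to UW; with |UW| = 20.0 on the right of MU, W = U + 20.0·(0.9997, 0.02618) = (52.31, 36.94). Then |LW| = |W − L| = 64.04.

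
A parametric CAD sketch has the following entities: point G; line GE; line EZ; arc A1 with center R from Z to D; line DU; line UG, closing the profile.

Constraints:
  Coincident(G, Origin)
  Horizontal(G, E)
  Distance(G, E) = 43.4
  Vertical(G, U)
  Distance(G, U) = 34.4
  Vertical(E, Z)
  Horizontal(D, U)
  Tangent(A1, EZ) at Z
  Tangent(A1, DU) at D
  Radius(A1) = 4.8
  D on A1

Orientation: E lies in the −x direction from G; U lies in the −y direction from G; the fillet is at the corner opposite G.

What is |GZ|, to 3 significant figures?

52.5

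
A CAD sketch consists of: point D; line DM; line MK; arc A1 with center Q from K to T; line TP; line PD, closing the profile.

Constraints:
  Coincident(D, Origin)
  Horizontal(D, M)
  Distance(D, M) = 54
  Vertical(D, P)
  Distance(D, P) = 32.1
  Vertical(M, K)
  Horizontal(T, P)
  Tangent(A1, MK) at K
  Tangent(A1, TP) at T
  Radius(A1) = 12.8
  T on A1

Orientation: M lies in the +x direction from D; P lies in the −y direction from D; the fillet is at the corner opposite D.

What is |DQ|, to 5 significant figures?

45.496

D is at the origin; D and M share the same y with |DM| = 54.0 and M on the +x side, so M = (54.000, 0.0000). D and P share the same x with |DP| = 32.1 and P on the −y side, so P = (0.0000, -32.100). The virtual corner opposite D is at (54.000, -32.100). Tangency of A1 to MK means the radius QK is perpendicular to MK and since A1 is tangent to TP there, QT ⟂ TP, with radius 12.8, so the center Q sits 12.8 in from both sides at Q = (41.200, -19.300). Then |DQ| = |Q − D| = 45.496.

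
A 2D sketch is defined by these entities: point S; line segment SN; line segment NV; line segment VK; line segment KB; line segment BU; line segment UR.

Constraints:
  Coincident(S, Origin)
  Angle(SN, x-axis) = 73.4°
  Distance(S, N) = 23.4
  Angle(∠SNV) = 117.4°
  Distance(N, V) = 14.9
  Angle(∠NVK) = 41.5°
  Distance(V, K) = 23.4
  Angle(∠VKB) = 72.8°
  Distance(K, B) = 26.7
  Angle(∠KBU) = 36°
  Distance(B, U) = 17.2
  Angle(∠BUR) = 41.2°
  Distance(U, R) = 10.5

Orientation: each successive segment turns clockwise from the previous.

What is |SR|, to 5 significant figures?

19.075

S is at the origin; SN runs at 73.4° with length 23.4, so N = (6.6851, 22.425). ∠SNV = 117.4° gives NV at 10.800° from the x-axis; with |NV| = 14.9, V = (21.321, 25.217). ∠NVK = 41.5° gives VK at -127.70° from the x-axis; with |VK| = 23.4, K = (7.0115, 6.7021). ∠VKB = 72.8° gives KB at 125.10° from the x-axis; with |KB| = 26.7, B = (-8.3412, 28.547). ∠KBU = 36.0° gives BU at -18.900° from the x-axis; with |BU| = 17.2, U = (7.9315, 22.975). ∠BUR = 41.2° gives UR at -157.70° from the x-axis; with |UR| = 10.5, R = (-1.7832, 18.991). Then |SR| = |R − S| = 19.075.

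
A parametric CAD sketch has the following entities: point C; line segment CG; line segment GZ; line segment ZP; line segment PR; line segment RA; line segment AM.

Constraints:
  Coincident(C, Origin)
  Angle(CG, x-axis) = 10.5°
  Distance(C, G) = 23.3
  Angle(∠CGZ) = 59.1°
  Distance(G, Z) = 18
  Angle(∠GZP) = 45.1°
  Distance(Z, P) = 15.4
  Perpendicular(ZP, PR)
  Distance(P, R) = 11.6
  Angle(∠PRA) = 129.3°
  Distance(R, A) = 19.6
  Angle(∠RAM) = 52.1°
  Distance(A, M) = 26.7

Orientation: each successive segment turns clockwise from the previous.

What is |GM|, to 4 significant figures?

20.26

∠PRA = 129.3° gives RA at -26.00° from the x-axis; with |RA| = 19.6, A = (38.36, -2.379). ∠RAM = 52.1° gives AM at -153.9° from the x-axis; with |AM| = 26.7, M = (14.38, -14.13). Then |GM| = |M − G| = 20.26.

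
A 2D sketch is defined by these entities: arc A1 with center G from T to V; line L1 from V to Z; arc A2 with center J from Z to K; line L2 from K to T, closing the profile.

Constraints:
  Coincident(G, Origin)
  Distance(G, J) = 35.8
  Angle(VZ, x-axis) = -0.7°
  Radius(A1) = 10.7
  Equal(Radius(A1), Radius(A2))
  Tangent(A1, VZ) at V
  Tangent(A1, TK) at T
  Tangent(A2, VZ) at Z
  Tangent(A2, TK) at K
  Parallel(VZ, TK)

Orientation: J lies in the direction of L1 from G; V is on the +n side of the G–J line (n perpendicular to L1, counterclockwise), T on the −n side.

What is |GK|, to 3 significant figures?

37.4

Tangency of A1 to both parallel lines with radius 10.7 puts V and T at G ± 10.7·n: V = (0.131, 10.7), T = (-0.131, -10.7). Equal radii place Z and K the same way about J: Z = J + 10.7·n = (35.9, 10.3), K = J − 10.7·n = (35.7, -11.1). Then |GK| = |K − G| = 37.4.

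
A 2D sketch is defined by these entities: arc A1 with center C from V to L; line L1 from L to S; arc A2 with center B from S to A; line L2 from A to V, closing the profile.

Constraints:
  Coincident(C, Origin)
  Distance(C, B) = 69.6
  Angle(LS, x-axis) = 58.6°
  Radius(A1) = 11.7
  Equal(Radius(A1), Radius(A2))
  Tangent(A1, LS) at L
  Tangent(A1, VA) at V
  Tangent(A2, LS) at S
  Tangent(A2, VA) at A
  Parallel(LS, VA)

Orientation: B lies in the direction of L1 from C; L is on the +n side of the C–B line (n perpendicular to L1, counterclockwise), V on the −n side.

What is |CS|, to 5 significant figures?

70.577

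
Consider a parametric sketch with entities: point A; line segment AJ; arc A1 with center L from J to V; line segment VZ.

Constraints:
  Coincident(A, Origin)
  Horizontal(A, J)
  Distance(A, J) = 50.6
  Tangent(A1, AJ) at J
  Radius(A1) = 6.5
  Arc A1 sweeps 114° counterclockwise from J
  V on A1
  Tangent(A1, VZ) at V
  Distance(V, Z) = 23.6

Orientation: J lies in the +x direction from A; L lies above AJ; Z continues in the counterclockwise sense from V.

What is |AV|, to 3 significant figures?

57.3

The tangent condition forces LJ to be normal to AJ, so L = J + (0, 6.5) = (50.6, 6.50). On A1, J sits at bearing -90° from L; a 114° counterclockwise sweep puts V at bearing 24°, so V = L + 6.5·(cos 24°, sin 24°) = (56.5, 9.14). Then |AV| = |V − A| = 57.3.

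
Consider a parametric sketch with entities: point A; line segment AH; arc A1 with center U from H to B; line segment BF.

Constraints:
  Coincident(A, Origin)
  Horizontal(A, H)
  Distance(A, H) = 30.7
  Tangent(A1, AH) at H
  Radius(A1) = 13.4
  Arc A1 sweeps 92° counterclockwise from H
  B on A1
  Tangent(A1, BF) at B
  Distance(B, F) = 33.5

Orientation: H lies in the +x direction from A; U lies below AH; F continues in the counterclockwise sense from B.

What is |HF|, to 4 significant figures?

48.90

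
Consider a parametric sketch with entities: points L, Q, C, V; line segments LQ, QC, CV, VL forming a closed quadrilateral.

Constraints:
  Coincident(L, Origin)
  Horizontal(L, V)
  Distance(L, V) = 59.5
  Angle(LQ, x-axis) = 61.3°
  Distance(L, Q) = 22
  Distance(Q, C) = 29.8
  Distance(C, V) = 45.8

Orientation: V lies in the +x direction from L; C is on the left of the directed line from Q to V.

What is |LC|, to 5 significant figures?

50.818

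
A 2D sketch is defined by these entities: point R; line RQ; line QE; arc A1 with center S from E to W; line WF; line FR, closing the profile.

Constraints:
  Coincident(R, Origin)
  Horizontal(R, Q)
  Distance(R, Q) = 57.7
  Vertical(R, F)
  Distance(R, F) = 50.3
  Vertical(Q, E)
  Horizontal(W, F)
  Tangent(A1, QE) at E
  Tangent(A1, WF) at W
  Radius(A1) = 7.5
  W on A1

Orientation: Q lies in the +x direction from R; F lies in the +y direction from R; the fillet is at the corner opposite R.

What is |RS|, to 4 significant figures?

65.97

R is at the origin; R and Q share the same y with |RQ| = 57.7 and Q on the +x side, so Q = (57.70, 0.000). R and F share the same x with |RF| = 50.3 and F on the +y side, so F = (0.000, 50.30). The virtual corner opposite R is at (57.70, 50.30). The tangent condition forces SE to be normal to QE and the tangent condition forces SW to be normal to WF, with radius 7.5, so the center S sits 7.5 in from both sides at S = (50.20, 42.80). Then |RS| = |S − R| = 65.97.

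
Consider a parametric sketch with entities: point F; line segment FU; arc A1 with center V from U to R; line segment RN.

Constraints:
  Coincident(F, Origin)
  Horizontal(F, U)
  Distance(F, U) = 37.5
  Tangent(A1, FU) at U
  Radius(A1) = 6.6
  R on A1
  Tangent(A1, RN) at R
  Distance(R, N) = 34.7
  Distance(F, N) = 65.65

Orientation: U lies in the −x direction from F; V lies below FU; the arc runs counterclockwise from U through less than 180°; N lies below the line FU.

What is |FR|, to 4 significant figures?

44.10

F is at the origin; FU is horizontal with |FU| = 37.5 and U on the −x side, so U = (-37.50, 0.000). The tangent condition forces VU to be normal to FU, so V = U + (0, -6.6) = (-37.50, -6.600). Since VR ⟂ RN (tangency), |VN| = √(6.6² + 34.7²) = 35.32 regardless of where R sits on A1. So N lies on both circle(F, 65.65) and circle(V, 35.32); the below-FU intersection is N = (-53.45, -38.11). R is the foot of the tangent from N: R = (-43.84, -4.772).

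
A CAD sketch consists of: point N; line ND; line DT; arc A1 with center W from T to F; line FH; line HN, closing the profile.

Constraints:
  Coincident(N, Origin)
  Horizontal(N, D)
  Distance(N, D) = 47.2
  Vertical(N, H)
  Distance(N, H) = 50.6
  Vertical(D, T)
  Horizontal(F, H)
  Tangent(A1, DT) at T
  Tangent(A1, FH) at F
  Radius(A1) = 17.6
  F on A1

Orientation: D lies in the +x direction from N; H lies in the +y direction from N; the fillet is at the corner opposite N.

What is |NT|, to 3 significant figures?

57.6

N is at the origin; ND is horizontal with |ND| = 47.2 and D on the +x side, so D = (47.2, 0.00). N and H share the same x with |NH| = 50.6 and H on the +y side, so H = (0.00, 50.6). The virtual corner opposite N is at (47.2, 50.6). Since A1 is tangent to DT there, WT ⟂ DT and tangency of A1 to FH means the radius WF is perpendicular to FH, with radius 17.6, so the center W sits 17.6 in from both sides at W = (29.6, 33.0). That places the tangent points at T = (47.2, 33.0) on DT and F = (29.6, 50.6) on FH. Then |NT| = |T − N| = 57.6.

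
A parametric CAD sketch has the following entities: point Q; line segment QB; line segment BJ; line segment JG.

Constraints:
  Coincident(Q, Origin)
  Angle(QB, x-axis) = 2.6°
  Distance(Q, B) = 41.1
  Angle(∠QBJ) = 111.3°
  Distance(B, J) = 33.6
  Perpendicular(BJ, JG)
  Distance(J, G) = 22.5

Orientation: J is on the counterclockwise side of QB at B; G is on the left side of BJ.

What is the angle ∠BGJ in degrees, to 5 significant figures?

56.192°

Q is at the origin; QB runs at 2.6° with length 41.1, so B = 41.1·(cos 2.6°, sin 2.6°) = (41.058, 1.8644). ∠QBJ = 111.3°, so BJ runs at 2.6° + (180° − 111.3°) = 71.300° from the x-axis; with |BJ| = 33.6, J = B + 33.6·(cos 71.300°, sin 71.300°) = (51.830, 33.691). BJ is perpendicular to JG; with |JG| = 22.5 on the left of BJ, G = J + 22.5·(-0.94721, 0.32061) = (30.518, 40.904). Then cos ∠BGJ = GB·GJ / (|GB||GJ|), giving 56.192°.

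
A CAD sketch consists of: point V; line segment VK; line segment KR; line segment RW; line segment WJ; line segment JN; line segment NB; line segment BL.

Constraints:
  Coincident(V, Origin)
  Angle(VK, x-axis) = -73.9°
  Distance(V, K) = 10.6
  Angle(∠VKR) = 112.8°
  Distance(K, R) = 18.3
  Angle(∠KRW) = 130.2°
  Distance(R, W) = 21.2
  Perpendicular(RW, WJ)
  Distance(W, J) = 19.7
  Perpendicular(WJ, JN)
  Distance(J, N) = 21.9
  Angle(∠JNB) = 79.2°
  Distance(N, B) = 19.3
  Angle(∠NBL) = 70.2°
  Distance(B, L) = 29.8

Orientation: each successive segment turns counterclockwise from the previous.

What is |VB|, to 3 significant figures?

24.8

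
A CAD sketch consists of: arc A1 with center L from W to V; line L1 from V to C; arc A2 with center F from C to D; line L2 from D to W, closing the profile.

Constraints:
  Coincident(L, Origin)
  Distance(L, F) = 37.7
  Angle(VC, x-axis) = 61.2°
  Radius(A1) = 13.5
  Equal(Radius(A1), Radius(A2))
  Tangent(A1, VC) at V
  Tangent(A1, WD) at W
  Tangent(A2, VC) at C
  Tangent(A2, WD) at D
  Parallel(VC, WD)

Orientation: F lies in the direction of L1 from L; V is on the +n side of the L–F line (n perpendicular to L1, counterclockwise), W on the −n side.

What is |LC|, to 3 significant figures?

40.0

The slot axis is L1's direction at 61.2°, so u = (cos 61.2°, sin 61.2°) = (0.482, 0.876) and n = (−sin 61.2°, cos 61.2°) = (-0.876, 0.482). L is at the origin and F lies 37.7 along u from L, so F = 37.7·u = (18.2, 33.0). Tangency of A1 to both parallel lines with radius 13.5 puts V and W at L ± 13.5·n: V = (-11.8, 6.50), W = (11.8, -6.50). Equal radii place C and D the same way about F: C = F + 13.5·n = (6.33, 39.5), D = F − 13.5·n = (30.0, 26.5). Then |LC| = |C − L| = 40.0.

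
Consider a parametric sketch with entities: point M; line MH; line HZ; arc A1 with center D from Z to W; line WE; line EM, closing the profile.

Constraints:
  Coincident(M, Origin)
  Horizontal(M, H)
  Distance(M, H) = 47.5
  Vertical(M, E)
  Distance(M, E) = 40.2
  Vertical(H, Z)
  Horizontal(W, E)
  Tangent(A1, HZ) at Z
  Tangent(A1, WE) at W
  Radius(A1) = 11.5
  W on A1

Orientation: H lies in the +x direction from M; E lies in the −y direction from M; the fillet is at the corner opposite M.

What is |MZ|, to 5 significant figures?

55.497

The virtual corner opposite M is at (47.500, -40.200). A1 meets HZ tangentially, so DZ is at right angles to HZ and tangency of A1 to WE means the radius DW is perpendicular to WE, with radius 11.5, so the center D sits 11.5 in from both sides at D = (36.000, -28.700). That places the tangent points at Z = (47.500, -28.700) on HZ and W = (36.000, -40.200) on WE. Then |MZ| = |Z − M| = 55.497.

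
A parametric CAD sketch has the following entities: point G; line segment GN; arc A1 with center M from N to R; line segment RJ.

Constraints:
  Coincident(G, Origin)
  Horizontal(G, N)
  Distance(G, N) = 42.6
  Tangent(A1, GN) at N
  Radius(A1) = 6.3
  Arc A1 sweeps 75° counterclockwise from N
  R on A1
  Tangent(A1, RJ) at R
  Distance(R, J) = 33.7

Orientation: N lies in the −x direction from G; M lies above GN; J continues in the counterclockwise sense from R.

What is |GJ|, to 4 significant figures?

46.45

G is at the origin; G and N share the same y with |GN| = 42.6 and N on the −x side, so N = (-42.60, 0.000). A1 meets GN tangentially, so MN is at right angles to GN, so M = N + (0, 6.3) = (-42.60, 6.300). On A1, N sits at bearing -90° from M; a 75° counterclockwise sweep puts R at bearing -15°, so R = M + 6.3·(cos -15°, sin -15°) = (-36.51, 4.669). Tangency of A1 to RJ means the radius MR is perpendicular to RJ, so RJ runs along (−sin -15°, cos -15°); with |RJ| = 33.7, J = (-27.79, 37.22). Then |GJ| = |J − G| = 46.45.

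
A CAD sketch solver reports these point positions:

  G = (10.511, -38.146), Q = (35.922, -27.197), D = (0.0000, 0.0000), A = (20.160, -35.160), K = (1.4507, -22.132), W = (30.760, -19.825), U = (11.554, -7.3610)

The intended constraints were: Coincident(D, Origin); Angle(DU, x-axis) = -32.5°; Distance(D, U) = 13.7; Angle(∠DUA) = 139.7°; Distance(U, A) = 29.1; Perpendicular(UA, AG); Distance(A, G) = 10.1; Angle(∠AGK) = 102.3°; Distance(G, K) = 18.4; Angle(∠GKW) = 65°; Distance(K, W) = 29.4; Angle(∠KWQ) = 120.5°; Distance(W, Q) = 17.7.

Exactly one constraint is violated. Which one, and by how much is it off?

Distance(W, Q) = 17.7 — off by 8.70.

D = (0.00, 0.00) ✓; DU at -32.50° ✓; |DU| = 13.70 ✓; ∠DUA = 139.7° ✓; |UA| = 29.10 ✓; ∠(UA, AG) = 90.01° ✓; |AG| = 10.10 ✓; ∠AGK = 102.3° ✓; |GK| = 18.40 ✓; ∠GKW = 65.00° ✓; |KW| = 29.40 ✓; ∠KWQ = 120.5° ✓; |WQ| = 9.000 ✗.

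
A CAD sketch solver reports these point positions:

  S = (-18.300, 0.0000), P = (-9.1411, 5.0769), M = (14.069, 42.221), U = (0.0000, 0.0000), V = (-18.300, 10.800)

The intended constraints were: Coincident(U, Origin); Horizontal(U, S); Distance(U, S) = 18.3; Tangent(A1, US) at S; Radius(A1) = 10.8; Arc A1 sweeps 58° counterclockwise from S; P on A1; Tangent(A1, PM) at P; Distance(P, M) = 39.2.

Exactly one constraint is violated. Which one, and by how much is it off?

Distance(P, M) = 39.2 — off by 4.60.

U = (0.00, 0.00) ✓; U.y = 0.00, S.y = 0.00 ✓; |US| = 18.30 ✓; ∠(VS, SU) = 90.00° ✓; |VS| = 10.80 ✓; bearing(V→P) − bearing(V→S) = 58.00° ✓; |VP| = 10.80 ✓; ∠(VP, PM) = 90.00° ✓; |PM| = 43.80 ✗.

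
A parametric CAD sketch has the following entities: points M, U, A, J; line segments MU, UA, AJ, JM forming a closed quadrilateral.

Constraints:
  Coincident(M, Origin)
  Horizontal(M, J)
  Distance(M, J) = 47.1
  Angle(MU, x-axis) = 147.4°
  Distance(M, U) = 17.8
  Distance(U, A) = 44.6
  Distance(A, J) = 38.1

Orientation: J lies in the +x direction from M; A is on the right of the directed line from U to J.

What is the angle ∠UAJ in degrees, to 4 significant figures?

98.58°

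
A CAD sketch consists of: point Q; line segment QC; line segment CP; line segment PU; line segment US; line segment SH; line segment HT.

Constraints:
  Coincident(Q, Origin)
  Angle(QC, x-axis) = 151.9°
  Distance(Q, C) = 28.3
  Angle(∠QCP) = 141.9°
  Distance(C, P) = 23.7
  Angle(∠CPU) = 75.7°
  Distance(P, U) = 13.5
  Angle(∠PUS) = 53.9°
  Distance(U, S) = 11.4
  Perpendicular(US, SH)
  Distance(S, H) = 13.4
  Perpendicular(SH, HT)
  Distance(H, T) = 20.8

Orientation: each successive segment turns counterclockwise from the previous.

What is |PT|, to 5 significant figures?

17.532

Q is at the origin; QC runs at 151.9° with length 28.3, so C = (-24.964, 13.330). ∠QCP = 141.9° gives CP at -170.00° from the x-axis; with |CP| = 23.7, P = (-48.304, 9.2142). ∠CPU = 75.7° gives PU at -65.700° from the x-axis; with |PU| = 13.5, U = (-42.749, -3.0898). ∠PUS = 53.9° gives US at 60.400° from the x-axis; with |US| = 11.4, S = (-37.118, 6.8225). The perpendicularity gives SH at right angles to US, so SH runs at 150.40°; with |SH| = 13.4, H = (-48.769, 13.441). SH ⟂ HT, so HT runs at -119.60°; with |HT| = 20.8, T = (-59.043, -4.6442). Then |PT| = |T − P| = 17.532.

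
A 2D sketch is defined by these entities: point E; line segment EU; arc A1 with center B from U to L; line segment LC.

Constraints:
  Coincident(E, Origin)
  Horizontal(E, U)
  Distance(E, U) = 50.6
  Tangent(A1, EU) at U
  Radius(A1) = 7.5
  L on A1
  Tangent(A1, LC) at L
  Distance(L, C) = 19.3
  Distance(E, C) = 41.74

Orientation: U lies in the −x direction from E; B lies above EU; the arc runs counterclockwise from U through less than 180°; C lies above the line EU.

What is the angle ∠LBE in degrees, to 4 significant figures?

16.73°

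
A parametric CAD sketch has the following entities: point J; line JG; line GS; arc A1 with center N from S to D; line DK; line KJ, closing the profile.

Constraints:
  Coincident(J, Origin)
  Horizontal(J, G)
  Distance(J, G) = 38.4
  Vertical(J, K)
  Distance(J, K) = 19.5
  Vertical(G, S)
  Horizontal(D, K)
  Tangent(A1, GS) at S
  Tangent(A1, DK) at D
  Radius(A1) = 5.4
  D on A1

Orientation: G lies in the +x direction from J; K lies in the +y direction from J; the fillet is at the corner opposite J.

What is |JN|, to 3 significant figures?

35.9

J is at the origin; JG is horizontal with |JG| = 38.4 and G on the +x side, so G = (38.4, 0.00). J and K share the same x with |JK| = 19.5 and K on the +y side, so K = (0.00, 19.5). The virtual corner opposite J is at (38.4, 19.5). A1 meets GS tangentially, so NS is at right angles to GS and tangency of A1 to DK means the radius ND is perpendicular to DK, with radius 5.4, so the center N sits 5.4 in from both sides at N = (33.0, 14.1). Then |JN| = |N − J| = 35.9.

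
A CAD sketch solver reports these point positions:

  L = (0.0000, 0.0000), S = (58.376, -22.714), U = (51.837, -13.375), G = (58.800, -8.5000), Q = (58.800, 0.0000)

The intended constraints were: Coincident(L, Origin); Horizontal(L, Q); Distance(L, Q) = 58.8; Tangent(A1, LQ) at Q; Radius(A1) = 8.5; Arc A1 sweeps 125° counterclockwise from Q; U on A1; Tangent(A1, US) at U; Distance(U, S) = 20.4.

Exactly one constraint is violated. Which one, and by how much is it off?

Distance(U, S) = 20.4 — off by 9.00.

L = (0.00, 0.00) ✓; L.y = 0.00, Q.y = 0.00 ✓; |LQ| = 58.80 ✓; ∠(GQ, QL) = 90.00° ✓; |GQ| = 8.500 ✓; bearing(G→U) − bearing(G→Q) = 125.0° ✓; |GU| = 8.500 ✓; ∠(GU, US) = 90.00° ✓; |US| = 11.40 ✗.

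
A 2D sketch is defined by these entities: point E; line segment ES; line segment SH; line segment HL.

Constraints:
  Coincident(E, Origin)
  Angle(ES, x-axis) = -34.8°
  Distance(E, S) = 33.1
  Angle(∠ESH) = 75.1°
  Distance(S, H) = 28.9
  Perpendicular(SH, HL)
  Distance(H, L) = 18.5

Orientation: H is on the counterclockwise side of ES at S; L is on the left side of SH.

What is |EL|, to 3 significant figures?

24.4

∠ESH = 75.1°, so SH runs at -34.8° + (180° − 75.1°) = 70.1° from the x-axis; with |SH| = 28.9, H = S + 28.9·(cos 70.1°, sin 70.1°) = (37.0, 8.28). SH ⟂ HL; with |HL| = 18.5 on the left of SH, L = H + 18.5·(-0.940, 0.340) = (19.6, 14.6). Then |EL| = |L − E| = 24.4.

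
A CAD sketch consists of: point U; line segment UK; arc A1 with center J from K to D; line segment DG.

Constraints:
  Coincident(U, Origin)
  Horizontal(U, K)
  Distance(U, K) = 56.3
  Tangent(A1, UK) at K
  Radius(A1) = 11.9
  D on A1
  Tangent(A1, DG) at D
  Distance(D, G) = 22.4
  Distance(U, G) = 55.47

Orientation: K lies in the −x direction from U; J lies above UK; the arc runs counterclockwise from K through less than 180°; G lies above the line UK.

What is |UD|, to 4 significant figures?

45.89

Checks: |UK| = 56.30 ✓; |JD| = 11.90 ✓; ∠(JD, DG) = 90.00° ✓; |DG| = 22.40 ✓; |UG| = 55.47 ✓.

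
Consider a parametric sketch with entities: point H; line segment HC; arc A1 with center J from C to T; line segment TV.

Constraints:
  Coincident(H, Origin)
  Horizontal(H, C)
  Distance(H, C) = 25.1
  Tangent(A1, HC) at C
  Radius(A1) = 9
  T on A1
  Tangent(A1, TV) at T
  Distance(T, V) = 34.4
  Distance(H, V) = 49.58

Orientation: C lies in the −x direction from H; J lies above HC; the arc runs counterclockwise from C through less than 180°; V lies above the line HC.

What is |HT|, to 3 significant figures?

19.3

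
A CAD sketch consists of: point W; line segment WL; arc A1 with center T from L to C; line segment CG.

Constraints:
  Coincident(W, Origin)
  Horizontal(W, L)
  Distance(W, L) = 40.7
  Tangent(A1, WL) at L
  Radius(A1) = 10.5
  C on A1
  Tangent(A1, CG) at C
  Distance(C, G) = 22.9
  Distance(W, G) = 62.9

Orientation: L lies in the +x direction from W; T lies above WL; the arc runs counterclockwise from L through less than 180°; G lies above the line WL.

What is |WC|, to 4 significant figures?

51.88

W is at the origin; W and L share the same y with |WL| = 40.7 and L on the +x side, so L = (40.70, 0.000). A1 meets WL tangentially, so TL is at right angles to WL, so T = L + (0, 10.5) = (40.70, 10.50). Since TC ⟂ CG (tangency), |TG| = √(10.5² + 22.9²) = 25.19 regardless of where C sits on A1. So G lies on both circle(W, 62.9) and circle(T, 25.19); the above-WL intersection is G = (54.34, 31.68). C is the foot of the tangent from G: C = (51.09, 9.012).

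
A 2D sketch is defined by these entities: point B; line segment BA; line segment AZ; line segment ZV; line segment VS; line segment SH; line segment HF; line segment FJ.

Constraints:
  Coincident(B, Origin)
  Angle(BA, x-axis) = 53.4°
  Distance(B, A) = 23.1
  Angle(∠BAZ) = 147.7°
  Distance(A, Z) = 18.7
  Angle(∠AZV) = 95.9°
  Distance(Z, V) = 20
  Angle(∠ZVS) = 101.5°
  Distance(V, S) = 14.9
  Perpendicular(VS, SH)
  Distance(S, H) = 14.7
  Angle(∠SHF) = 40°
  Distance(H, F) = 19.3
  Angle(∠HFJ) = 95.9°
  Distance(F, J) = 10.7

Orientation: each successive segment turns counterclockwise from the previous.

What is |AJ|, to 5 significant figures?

33.191

∠SHF = 40.0° gives HF at 118.30° from the x-axis; with |HF| = 19.3, F = (-5.5099, 38.448). ∠HFJ = 95.9° gives FJ at -157.60° from the x-axis; with |FJ| = 10.7, J = (-15.403, 34.371). Then |AJ| = |J − A| = 33.191.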